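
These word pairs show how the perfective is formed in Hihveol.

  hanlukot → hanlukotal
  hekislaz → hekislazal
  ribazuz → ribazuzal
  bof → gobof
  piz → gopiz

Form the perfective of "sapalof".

sapalofal

hekislaz and piz both end in -z yet inflect differently (hekislazal, gopiz), so the final letter is not what conditions the rule; the number of vowels is.
"sapalof" has 3 vowels. The stems with 3 vowels (hanlukot → hanlukotal, hekislaz → hekislazal, ribazuz → ribazuzal) add -al.
The other pattern: stems with 1 vowel add the prefix go-.
So sapalof → sapalofal.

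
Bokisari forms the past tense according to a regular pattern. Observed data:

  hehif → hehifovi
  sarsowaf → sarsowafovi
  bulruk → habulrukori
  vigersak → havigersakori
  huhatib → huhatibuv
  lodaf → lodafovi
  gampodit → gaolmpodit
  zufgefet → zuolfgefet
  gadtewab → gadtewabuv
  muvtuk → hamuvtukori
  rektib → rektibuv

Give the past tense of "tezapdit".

teolzapdit

lodaf and gadtewab both have last vowel 'a' yet inflect differently (lodafovi, gadtewabuv), so the last vowel is not what conditions the rule; the final letter is.
"tezapdit" ends in -t. The stems ending in -t (zufgefet → zuolfgefet, gampodit → gaolmpodit) insert -ol- after the first vowel.
The other patterns: stems ending in -f add -ovi; stems ending in -b add -uv; stems ending in -k add ha- … -ori around the stem.
So tezapdit → teolzapdit.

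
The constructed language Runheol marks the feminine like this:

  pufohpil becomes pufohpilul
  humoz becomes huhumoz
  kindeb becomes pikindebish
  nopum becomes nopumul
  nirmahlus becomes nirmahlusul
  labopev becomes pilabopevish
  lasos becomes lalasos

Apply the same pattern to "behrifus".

behrifusul

lasos and nirmahlus both end in -s yet inflect differently (lalasos, nirmahlusul), so the final letter is not what conditions the rule; the last vowel is.
"behrifus" has last vowel 'u'. The stems whose last vowel is 'u' (nirmahlus → nirmahlusul, nopum → nopumul) add -ul.
The other patterns: stems whose last vowel is 'o' repeat the first consonant+vowel as a prefix; stems whose last vowel is 'e' add pi- … -ish around the stem.
So behrifus → behrifusul.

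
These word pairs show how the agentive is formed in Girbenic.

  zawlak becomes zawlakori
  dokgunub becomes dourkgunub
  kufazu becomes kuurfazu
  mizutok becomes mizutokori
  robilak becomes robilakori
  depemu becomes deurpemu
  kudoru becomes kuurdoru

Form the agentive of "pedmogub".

peurdmogub

robilak and kudoru both have 3 vowels yet inflect differently (robilakori, kuurdoru), so the number of vowels is not what conditions the rule; the final letter is.
"pedmogub" ends in -b. The one such stem in the data (dokgunub → dourkgunub) inserts -ur- after the first vowel (as do kudoru, depemu), so the same rule applies.
The other pattern: stems ending in -k add -ori.
So pedmogub → peurdmogub.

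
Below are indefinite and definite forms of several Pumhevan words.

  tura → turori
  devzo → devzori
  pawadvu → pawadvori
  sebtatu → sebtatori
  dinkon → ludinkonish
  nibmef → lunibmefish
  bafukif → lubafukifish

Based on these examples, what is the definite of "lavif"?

lulavifish

devzo and dinkon both have last vowel 'o' yet inflect differently (devzori, ludinkonish), so the last vowel is not what conditions the rule; whether the stem ends in a vowel or a consonant is.
"lavif" ends in a consonant. The stems ending in a consonant (dinkon → ludinkonish, bafukif → lubafukifish, nibmef → lunibmefish) add lu- … -ish around the stem.
The other pattern: stems ending in a vowel drop the final letter and add -ori.
So lavif → lulavifish.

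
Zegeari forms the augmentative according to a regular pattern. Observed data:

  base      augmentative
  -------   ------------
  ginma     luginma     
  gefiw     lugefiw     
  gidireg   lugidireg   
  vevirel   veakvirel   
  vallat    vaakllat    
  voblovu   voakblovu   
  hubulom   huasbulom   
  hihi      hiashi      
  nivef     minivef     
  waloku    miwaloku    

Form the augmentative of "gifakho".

lugifakho

voblovu and waloku both end in -u yet inflect differently (voakblovu, miwaloku), so the final letter is not what conditions the rule; the first letter is.
"gifakho" begins with g-. The stems beginning with g- (ginma → luginma, gefiw → lugefiw, gidireg → lugidireg) add the prefix lu-.
The other patterns: stems beginning with v- insert -ak- after the first vowel; stems beginning with h- insert -as- after the first vowel; stems beginning with n- or w- add the prefix mi-.
So gifakho → lugifakho.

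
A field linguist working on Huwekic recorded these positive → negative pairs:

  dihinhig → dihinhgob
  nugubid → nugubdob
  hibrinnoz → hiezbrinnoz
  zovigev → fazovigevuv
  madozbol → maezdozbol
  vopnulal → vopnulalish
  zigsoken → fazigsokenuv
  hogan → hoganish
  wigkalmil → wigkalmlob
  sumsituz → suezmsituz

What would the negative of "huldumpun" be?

huezldumpun

"huldumpun" has last vowel 'u'. The one such stem in the data (sumsituz → suezmsituz) inserts -ez- after the first vowel (as do hibrinnoz, madozbol), so the same rule applies.
So huldumpun → huezldumpun.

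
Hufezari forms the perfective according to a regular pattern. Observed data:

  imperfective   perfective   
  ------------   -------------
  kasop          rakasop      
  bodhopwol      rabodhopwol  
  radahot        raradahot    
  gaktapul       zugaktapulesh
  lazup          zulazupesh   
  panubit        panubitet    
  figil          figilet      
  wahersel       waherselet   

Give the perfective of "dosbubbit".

dosbubbitet

bodhopwol and gaktapul both end in -l yet inflect differently (rabodhopwol, zugaktapulesh), so the final letter is not what conditions the rule; the last vowel is.
"dosbubbit" has last vowel 'i'. The stems whose last vowel is 'i' (panubit → panubitet, figil → figilet) add -et.
The other patterns: stems whose last vowel is 'o' add the prefix ra-; stems whose last vowel is 'u' add zu- … -esh around the stem.
So dosbubbit → dosbubbitet.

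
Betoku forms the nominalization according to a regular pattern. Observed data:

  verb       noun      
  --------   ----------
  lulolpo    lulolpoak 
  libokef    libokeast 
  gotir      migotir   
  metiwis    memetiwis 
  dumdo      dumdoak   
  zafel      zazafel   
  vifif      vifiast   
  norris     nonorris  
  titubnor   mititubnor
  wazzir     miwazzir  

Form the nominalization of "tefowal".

lulolpo and titubnor both have last vowel 'o' yet inflect differently (lulolpoak, mititubnor), so the last vowel is not what conditions the rule; the final letter is.
"tefowal" ends in -l. The one such stem in the data (zafel → zazafel) repeats the first consonant+vowel as a prefix (as do metiwis, norris), so the same rule applies.
The other patterns: stems ending in -o add -ak; stems ending in -f drop the final letter and add -ast; stems ending in -r add the prefix mi-.
So tefowal → tetefowal.

tetefowal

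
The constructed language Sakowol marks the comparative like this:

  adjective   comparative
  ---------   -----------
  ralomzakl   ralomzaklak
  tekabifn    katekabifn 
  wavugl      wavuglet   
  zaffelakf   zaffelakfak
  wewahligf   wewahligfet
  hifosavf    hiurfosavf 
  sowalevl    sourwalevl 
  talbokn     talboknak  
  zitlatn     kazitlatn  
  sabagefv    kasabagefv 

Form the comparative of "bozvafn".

kabozvafn

wavugl and ralomzakl both end in -l yet inflect differently (wavuglet, ralomzaklak), so the final letter is not what conditions the rule; the second-to-last letter is.
"bozvafn" has second-to-last letter 'f'. The stems whose second-to-last letter is 'f' (tekabifn → katekabifn, sabagefv → kasabagefv) add the prefix ka-.
The other patterns: stems whose second-to-last letter is 'g' add -et; stems whose second-to-last letter is 'k' add -ak; stems whose second-to-last letter is 'v' insert -ur- after the first vowel.
So bozvafn → kabozvafn.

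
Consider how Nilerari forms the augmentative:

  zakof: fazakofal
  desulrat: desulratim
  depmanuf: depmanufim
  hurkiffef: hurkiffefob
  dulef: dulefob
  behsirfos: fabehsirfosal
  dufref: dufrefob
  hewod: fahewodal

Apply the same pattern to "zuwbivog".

zakof and hurkiffef both end in -f yet inflect differently (fazakofal, hurkiffefob), so the final letter is not what conditions the rule; the last vowel is.
"zuwbivog" has last vowel 'o'. The stems whose last vowel is 'o' (hewod → fahewodal, zakof → fazakofal, behsirfos → fabehsirfosal) add fa- … -al around the stem.
So zuwbivog → fazuwbivogal.

fazuwbivogal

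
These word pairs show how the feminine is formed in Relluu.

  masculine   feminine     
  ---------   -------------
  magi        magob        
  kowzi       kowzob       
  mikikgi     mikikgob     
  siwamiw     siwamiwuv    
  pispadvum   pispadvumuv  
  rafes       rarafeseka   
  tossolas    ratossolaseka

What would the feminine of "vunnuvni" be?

vunnuvnob

"vunnuvni" ends in -i. The stems ending in -i (magi → magob, kowzi → kowzob, mikikgi → mikikgob) drop the final letter and add -ob.
The other patterns: stems ending in -m or -w add -uv; stems ending in -s add ra- … -eka around the stem.
So vunnuvni → vunnuvnob.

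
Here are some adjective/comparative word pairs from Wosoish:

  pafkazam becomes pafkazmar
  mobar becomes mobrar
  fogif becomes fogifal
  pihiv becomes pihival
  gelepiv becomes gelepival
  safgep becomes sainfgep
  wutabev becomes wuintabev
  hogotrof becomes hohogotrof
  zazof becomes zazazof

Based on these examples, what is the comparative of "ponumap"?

ponumpar

pihiv and wutabev both end in -v yet inflect differently (pihival, wuintabev), so the final letter is not what conditions the rule; the last vowel is.
"ponumap" has last vowel 'a'. The stems whose last vowel is 'a' (pafkazam → pafkazmar, mobar → mobrar) delete the last vowel and add -ar.
So ponumap → ponumpar.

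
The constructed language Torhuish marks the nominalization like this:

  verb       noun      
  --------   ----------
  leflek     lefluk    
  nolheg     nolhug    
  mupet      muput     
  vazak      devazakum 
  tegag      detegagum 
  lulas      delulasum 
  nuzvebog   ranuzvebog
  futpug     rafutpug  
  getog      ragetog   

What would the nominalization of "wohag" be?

dewohagum

leflek and vazak both end in -k yet inflect differently (lefluk, devazakum), so the final letter is not what conditions the rule; the last vowel is.
"wohag" has last vowel 'a'. The stems whose last vowel is 'a' (vazak → devazakum, tegag → detegagum, lulas → delulasum) add de- … -um around the stem.
So wohag → dewohagum.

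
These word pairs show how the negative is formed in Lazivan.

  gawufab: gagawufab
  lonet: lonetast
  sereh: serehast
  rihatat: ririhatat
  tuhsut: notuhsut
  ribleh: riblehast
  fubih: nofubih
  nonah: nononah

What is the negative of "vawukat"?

"vawukat" has last vowel 'a'. The stems whose last vowel is 'a' (nonah → nononah, gawufab → gagawufab, rihatat → ririhatat) repeat the first consonant+vowel as a prefix.
So vawukat → vavawukat.

vavawukat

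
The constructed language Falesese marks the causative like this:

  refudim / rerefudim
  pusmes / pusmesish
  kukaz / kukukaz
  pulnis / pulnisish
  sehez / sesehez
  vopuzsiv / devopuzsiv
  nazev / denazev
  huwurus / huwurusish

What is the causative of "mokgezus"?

"mokgezus" ends in -s. The stems ending in -s (pusmes → pusmesish, huwurus → huwurusish, pulnis → pulnisish) add -ish.
The other patterns: stems ending in -m or -z repeat the first consonant+vowel as a prefix; stems ending in -v add the prefix de-.
So mokgezus → mokgezusish.

mokgezusish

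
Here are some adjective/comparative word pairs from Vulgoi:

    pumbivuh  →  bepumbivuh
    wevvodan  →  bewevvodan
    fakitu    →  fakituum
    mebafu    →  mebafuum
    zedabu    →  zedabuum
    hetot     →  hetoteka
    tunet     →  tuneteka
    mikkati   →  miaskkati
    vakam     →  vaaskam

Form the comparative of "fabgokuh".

befabgokuh

pumbivuh and fakitu both have last vowel 'u' yet inflect differently (bepumbivuh, fakituum), so the last vowel is not what conditions the rule; the final letter is.
"fabgokuh" ends in -h. The one such stem in the data (pumbivuh → bepumbivuh) adds the prefix be-, so the same rule applies.
The other patterns: stems ending in -u add -um; stems ending in -t add -eka; stems ending in -i or -m insert -as- after the first vowel.
So fabgokuh → befabgokuh.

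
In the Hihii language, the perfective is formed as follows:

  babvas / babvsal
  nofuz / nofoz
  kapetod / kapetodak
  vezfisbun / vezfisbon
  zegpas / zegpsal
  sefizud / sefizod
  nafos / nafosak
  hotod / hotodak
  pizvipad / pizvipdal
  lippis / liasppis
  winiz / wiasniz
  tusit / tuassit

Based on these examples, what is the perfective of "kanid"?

"kanid" has last vowel 'i'. The stems whose last vowel is 'i' (winiz → wiasniz, lippis → liasppis, tusit → tuassit) insert -as- after the first vowel.
So kanid → kaasnid.

kaasnid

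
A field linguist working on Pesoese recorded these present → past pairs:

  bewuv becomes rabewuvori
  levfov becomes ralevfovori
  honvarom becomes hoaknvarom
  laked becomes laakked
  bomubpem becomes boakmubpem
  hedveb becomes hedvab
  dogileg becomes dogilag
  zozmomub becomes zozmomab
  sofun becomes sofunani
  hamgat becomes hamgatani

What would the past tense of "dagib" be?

levfov and honvarom both have last vowel 'o' yet inflect differently (ralevfovori, hoaknvarom), so the last vowel is not what conditions the rule; the final letter is.
"dagib" ends in -b. The stems ending in -b (hedveb → hedvab, zozmomub → zozmomab) change the last vowel to 'a'.
So dagib → dagab.

dagab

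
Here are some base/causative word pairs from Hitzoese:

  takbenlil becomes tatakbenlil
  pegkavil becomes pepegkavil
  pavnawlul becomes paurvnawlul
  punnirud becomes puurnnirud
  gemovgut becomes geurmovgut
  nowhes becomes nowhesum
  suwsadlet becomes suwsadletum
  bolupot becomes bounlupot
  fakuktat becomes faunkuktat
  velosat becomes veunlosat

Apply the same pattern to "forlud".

"forlud" has last vowel 'u'. The stems whose last vowel is 'u' (pavnawlul → paurvnawlul, punnirud → puurnnirud, gemovgut → geurmovgut) insert -ur- after the first vowel.
The other patterns: stems whose last vowel is 'i' repeat the first consonant+vowel as a prefix; stems whose last vowel is 'e' add -um; stems whose last vowel is 'a' or 'o' insert -un- after the first vowel.
So forlud → fourrlud.

fourrlud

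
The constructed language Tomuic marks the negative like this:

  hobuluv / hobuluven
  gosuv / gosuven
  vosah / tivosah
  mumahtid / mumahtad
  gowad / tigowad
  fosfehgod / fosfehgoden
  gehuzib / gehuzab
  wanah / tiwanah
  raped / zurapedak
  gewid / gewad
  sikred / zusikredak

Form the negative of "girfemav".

gowad and mumahtid both end in -d yet inflect differently (tigowad, mumahtad), so the final letter is not what conditions the rule; the last vowel is.
"girfemav" has last vowel 'a'. The stems whose last vowel is 'a' (gowad → tigowad, vosah → tivosah, wanah → tiwanah) add the prefix ti-.
The other patterns: stems whose last vowel is 'i' change the last vowel to 'a'; stems whose last vowel is 'o' or 'u' add -en; stems whose last vowel is 'e' add zu- … -ak around the stem.
So girfemav → tigirfemav.

tigirfemav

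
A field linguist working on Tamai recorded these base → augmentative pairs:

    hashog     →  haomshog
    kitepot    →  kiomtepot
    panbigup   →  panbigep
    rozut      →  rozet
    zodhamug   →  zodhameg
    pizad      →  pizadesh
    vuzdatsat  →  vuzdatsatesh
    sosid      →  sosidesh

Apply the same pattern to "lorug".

kitepot and rozut both end in -t yet inflect differently (kiomtepot, rozet), so the final letter is not what conditions the rule; the last vowel is.
"lorug" has last vowel 'u'. The stems whose last vowel is 'u' (panbigup → panbigep, rozut → rozet, zodhamug → zodhameg) change the last vowel to 'e'.
The other patterns: stems whose last vowel is 'o' insert -om- after the first vowel; stems whose last vowel is 'a' or 'i' add -esh.
So lorug → loreg.

loreg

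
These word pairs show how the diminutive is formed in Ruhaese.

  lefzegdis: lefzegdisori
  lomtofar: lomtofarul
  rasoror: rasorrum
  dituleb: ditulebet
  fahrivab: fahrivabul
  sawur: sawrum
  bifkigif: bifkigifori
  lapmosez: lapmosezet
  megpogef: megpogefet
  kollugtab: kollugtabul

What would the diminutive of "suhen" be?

megpogef and bifkigif both end in -f yet inflect differently (megpogefet, bifkigifori), so the final letter is not what conditions the rule; the last vowel is.
"suhen" has last vowel 'e'. The stems whose last vowel is 'e' (megpogef → megpogefet, lapmosez → lapmosezet, dituleb → ditulebet) add -et.
So suhen → suhenet.

suhenet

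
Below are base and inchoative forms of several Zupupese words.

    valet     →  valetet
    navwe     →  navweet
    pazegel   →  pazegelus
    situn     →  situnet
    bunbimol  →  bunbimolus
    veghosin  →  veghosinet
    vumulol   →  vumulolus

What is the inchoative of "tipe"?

tipeet

pazegel and valet both have last vowel 'e' yet inflect differently (pazegelus, valetet), so the last vowel is not what conditions the rule; the final letter is.
"tipe" ends in -e. The one such stem in the data (navwe → navweet) adds -et, so the same rule applies.
So tipe → tipeet.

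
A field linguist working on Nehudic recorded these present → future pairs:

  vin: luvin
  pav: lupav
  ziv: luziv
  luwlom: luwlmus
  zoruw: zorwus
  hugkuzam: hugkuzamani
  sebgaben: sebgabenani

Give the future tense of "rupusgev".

rupusgevani

"rupusgev" has 3 vowels. The stems with 3 vowels (hugkuzam → hugkuzamani, sebgaben → sebgabenani) add -ani.
The other patterns: stems with 1 vowel add the prefix lu-; stems with 2 vowels delete the last vowel and add -us.
So rupusgev → rupusgevani.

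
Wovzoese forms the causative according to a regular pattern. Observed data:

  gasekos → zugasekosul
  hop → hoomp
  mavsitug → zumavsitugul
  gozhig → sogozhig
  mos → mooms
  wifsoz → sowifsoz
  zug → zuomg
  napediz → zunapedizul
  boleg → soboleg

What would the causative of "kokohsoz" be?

zug and boleg both end in -g yet inflect differently (zuomg, soboleg), so the final letter is not what conditions the rule; the number of vowels is.
"kokohsoz" has 3 vowels. The stems with 3 vowels (gasekos → zugasekosul, mavsitug → zumavsitugul, napediz → zunapedizul) add zu- … -ul around the stem.
So kokohsoz → zukokohsozul.

zukokohsozul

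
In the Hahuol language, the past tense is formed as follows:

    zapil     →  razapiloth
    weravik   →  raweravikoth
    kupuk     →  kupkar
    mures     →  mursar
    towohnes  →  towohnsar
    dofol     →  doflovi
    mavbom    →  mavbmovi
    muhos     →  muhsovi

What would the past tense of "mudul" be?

weravik and kupuk both end in -k yet inflect differently (raweravikoth, kupkar), so the final letter is not what conditions the rule; the last vowel is.
"mudul" has last vowel 'u'. The one such stem in the data (kupuk → kupkar) deletes the last vowel and adds -ar (as do mures, towohnes), so the same rule applies.
The other patterns: stems whose last vowel is 'i' add ra- … -oth around the stem; stems whose last vowel is 'o' delete the last vowel and add -ovi.
So mudul → mudlar.

mudlar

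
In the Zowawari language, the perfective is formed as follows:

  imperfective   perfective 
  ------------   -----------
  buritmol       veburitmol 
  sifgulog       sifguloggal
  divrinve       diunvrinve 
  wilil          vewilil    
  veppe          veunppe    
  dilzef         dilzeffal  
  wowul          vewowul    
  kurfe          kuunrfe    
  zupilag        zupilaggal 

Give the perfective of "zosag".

zosaggal

"zosag" ends in -g. The stems ending in -g (sifgulog → sifguloggal, zupilag → zupilaggal) double the final consonant and add -al.
So zosag → zosaggal.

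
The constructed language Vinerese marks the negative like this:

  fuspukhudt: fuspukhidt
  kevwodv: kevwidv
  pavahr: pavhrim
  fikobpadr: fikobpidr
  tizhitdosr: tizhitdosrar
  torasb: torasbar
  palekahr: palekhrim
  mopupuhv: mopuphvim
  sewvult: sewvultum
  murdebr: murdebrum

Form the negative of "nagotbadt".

"nagotbadt" has second-to-last letter 'd'. The stems whose second-to-last letter is 'd' (fuspukhudt → fuspukhidt, kevwodv → kevwidv, fikobpadr → fikobpidr) change the last vowel to 'i'.
So nagotbadt → nagotbidt.

nagotbidt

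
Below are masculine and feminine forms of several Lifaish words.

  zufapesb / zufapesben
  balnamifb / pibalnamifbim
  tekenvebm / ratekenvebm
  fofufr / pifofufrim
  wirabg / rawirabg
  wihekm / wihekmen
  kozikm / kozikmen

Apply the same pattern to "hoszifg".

balnamifb and zufapesb both end in -b yet inflect differently (pibalnamifbim, zufapesben), so the final letter is not what conditions the rule; the second-to-last letter is.
"hoszifg" has second-to-last letter 'f'. The stems whose second-to-last letter is 'f' (fofufr → pifofufrim, balnamifb → pibalnamifbim) add pi- … -im around the stem.
The other patterns: stems whose second-to-last letter is 'b' add the prefix ra-; stems whose second-to-last letter is 'k' or 's' add -en.
So hoszifg → pihoszifgim.

pihoszifgim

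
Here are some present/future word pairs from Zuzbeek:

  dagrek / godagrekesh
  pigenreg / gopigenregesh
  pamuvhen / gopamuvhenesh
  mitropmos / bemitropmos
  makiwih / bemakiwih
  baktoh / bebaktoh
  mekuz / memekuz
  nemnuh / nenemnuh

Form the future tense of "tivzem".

"tivzem" has last vowel 'e'. The stems whose last vowel is 'e' (dagrek → godagrekesh, pigenreg → gopigenregesh, pamuvhen → gopamuvhenesh) add go- … -esh around the stem.
The other patterns: stems whose last vowel is 'i' or 'o' add the prefix be-; stems whose last vowel is 'u' repeat the first consonant+vowel as a prefix.
So tivzem → gotivzemesh.

gotivzemesh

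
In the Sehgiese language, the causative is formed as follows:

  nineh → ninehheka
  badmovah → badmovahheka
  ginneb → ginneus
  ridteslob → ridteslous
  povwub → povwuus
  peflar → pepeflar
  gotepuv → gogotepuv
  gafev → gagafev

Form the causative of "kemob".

kemous

"kemob" ends in -b. The stems ending in -b (ginneb → ginneus, ridteslob → ridteslous, povwub → povwuus) drop the final letter and add -us.
The other patterns: stems ending in -h double the final consonant and add -eka; stems ending in -r or -v repeat the first consonant+vowel as a prefix.
So kemob → kemous.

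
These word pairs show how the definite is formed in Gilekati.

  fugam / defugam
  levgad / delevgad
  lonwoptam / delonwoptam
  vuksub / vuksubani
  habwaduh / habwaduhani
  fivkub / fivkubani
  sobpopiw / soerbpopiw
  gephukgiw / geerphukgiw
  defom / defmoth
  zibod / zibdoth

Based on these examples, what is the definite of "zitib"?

"zitib" has last vowel 'i'. The stems whose last vowel is 'i' (sobpopiw → soerbpopiw, gephukgiw → geerphukgiw) insert -er- after the first vowel.
The other patterns: stems whose last vowel is 'a' add the prefix de-; stems whose last vowel is 'u' add -ani; stems whose last vowel is 'o' delete the last vowel and add -oth.
So zitib → ziertib.

ziertib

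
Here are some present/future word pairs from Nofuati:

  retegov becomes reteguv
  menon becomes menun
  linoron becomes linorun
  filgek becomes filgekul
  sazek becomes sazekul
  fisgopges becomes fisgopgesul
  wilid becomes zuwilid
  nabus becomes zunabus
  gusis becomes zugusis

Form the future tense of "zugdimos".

fisgopges and nabus both end in -s yet inflect differently (fisgopgesul, zunabus), so the final letter is not what conditions the rule; the last vowel is.
"zugdimos" has last vowel 'o'. The stems whose last vowel is 'o' (retegov → reteguv, menon → menun, linoron → linorun) change the last vowel to 'u'.
The other patterns: stems whose last vowel is 'e' add -ul; stems whose last vowel is 'i' or 'u' add the prefix zu-.
So zugdimos → zugdimus.

zugdimus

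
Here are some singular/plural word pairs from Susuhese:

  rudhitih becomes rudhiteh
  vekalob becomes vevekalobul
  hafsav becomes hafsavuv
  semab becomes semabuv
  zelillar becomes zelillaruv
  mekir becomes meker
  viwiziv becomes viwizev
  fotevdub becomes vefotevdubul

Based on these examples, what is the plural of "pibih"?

pibeh

zelillar and mekir both end in -r yet inflect differently (zelillaruv, meker), so the final letter is not what conditions the rule; the last vowel is.
"pibih" has last vowel 'i'. The stems whose last vowel is 'i' (rudhitih → rudhiteh, mekir → meker, viwiziv → viwizev) change the last vowel to 'e'.
The other patterns: stems whose last vowel is 'a' add -uv; stems whose last vowel is 'o' or 'u' add ve- … -ul around the stem.
So pibih → pibeh.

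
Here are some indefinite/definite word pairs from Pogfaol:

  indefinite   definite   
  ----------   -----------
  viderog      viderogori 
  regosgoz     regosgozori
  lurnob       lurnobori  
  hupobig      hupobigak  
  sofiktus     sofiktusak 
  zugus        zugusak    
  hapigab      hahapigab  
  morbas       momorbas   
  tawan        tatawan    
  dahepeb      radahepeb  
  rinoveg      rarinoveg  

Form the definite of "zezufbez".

razezufbez

viderog and hupobig both end in -g yet inflect differently (viderogori, hupobigak), so the final letter is not what conditions the rule; the last vowel is.
"zezufbez" has last vowel 'e'. The stems whose last vowel is 'e' (dahepeb → radahepeb, rinoveg → rarinoveg) add the prefix ra-.
The other patterns: stems whose last vowel is 'o' add -ori; stems whose last vowel is 'i' or 'u' add -ak; stems whose last vowel is 'a' repeat the first consonant+vowel as a prefix.
So zezufbez → razezufbez.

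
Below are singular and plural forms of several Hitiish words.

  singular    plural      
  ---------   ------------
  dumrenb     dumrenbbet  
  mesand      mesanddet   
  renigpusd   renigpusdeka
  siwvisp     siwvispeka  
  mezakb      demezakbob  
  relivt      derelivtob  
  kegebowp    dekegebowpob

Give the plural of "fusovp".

mesand and renigpusd both end in -d yet inflect differently (mesanddet, renigpusdeka), so the final letter is not what conditions the rule; the second-to-last letter is.
"fusovp" has second-to-last letter 'v'. The one such stem in the data (relivt → derelivtob) adds de- … -ob around the stem, so the same rule applies.
The other patterns: stems whose second-to-last letter is 'n' double the final consonant and add -et; stems whose second-to-last letter is 's' add -eka.
So fusovp → defusovpob.

defusovpob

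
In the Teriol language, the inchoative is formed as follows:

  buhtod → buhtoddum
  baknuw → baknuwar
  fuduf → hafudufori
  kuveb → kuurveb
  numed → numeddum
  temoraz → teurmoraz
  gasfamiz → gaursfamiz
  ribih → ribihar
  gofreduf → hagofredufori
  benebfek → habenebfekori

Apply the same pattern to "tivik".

benebfek and kuveb both have last vowel 'e' yet inflect differently (habenebfekori, kuurveb), so the last vowel is not what conditions the rule; the final letter is.
"tivik" ends in -k. The one such stem in the data (benebfek → habenebfekori) adds ha- … -ori around the stem, so the same rule applies.
So tivik → hativikori.

hativikori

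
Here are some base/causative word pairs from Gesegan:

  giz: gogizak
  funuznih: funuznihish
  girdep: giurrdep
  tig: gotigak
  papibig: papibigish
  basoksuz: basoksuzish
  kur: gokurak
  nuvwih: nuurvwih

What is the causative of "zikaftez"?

zikaftezish

nuvwih and funuznih both end in -h yet inflect differently (nuurvwih, funuznihish), so the final letter is not what conditions the rule; the number of vowels is.
"zikaftez" has 3 vowels. The stems with 3 vowels (funuznih → funuznihish, basoksuz → basoksuzish, papibig → papibigish) add -ish.
So zikaftez → zikaftezish.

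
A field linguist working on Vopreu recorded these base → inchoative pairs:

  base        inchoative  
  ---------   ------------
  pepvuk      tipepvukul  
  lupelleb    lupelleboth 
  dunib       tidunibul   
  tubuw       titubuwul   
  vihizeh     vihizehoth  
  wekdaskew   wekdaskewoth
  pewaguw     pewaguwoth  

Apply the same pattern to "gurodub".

guroduboth

wekdaskew and tubuw both end in -w yet inflect differently (wekdaskewoth, titubuwul), so the final letter is not what conditions the rule; the number of vowels is.
"gurodub" has 3 vowels. The stems with 3 vowels (wekdaskew → wekdaskewoth, lupelleb → lupelleboth, vihizeh → vihizehoth) add -oth.
So gurodub → guroduboth.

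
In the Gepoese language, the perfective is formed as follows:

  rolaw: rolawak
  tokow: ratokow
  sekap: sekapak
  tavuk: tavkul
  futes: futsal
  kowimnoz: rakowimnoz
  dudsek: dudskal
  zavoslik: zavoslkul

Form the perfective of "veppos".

"veppos" has last vowel 'o'. The stems whose last vowel is 'o' (kowimnoz → rakowimnoz, tokow → ratokow) add the prefix ra-.
The other patterns: stems whose last vowel is 'e' delete the last vowel and add -al; stems whose last vowel is 'a' add -ak; stems whose last vowel is 'i' or 'u' delete the last vowel and add -ul.
So veppos → raveppos.

raveppos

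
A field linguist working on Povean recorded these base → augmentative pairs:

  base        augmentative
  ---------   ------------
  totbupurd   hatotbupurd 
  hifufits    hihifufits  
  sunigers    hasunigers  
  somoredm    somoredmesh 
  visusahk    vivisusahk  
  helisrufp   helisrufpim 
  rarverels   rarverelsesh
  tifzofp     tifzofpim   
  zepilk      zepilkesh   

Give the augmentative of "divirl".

hadivirl

sunigers and rarverels both end in -s yet inflect differently (hasunigers, rarverelsesh), so the final letter is not what conditions the rule; the second-to-last letter is.
"divirl" has second-to-last letter 'r'. The stems whose second-to-last letter is 'r' (sunigers → hasunigers, totbupurd → hatotbupurd) add the prefix ha-.
So divirl → hadivirl.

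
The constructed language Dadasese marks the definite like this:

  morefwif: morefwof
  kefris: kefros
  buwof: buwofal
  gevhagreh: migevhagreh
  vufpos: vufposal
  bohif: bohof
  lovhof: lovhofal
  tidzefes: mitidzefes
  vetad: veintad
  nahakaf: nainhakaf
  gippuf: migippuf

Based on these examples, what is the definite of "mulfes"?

gippuf and lovhof both end in -f yet inflect differently (migippuf, lovhofal), so the final letter is not what conditions the rule; the last vowel is.
"mulfes" has last vowel 'e'. The stems whose last vowel is 'e' (gevhagreh → migevhagreh, tidzefes → mitidzefes) add the prefix mi-.
The other patterns: stems whose last vowel is 'o' add -al; stems whose last vowel is 'i' change the last vowel to 'o'; stems whose last vowel is 'a' insert -in- after the first vowel.
So mulfes → mimulfes.

mimulfes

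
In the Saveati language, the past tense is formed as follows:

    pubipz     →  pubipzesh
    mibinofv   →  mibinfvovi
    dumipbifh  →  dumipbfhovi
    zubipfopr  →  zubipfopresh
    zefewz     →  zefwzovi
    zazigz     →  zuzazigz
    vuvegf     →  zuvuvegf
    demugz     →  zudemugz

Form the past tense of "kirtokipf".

kirtokipfesh

"kirtokipf" has second-to-last letter 'p'. The stems whose second-to-last letter is 'p' (pubipz → pubipzesh, zubipfopr → zubipfopresh) add -esh.
The other patterns: stems whose second-to-last letter is 'g' add the prefix zu-; stems whose second-to-last letter is 'f' or 'w' delete the last vowel and add -ovi.
So kirtokipf → kirtokipfesh.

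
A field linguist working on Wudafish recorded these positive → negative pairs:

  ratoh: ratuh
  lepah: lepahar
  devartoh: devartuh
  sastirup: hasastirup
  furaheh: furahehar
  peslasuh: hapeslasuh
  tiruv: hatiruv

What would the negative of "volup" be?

havolup

ratoh and peslasuh both end in -h yet inflect differently (ratuh, hapeslasuh), so the final letter is not what conditions the rule; the last vowel is.
"volup" has last vowel 'u'. The stems whose last vowel is 'u' (peslasuh → hapeslasuh, sastirup → hasastirup, tiruv → hatiruv) add the prefix ha-.
The other patterns: stems whose last vowel is 'o' change the last vowel to 'u'; stems whose last vowel is 'a' or 'e' add -ar.
So volup → havolup.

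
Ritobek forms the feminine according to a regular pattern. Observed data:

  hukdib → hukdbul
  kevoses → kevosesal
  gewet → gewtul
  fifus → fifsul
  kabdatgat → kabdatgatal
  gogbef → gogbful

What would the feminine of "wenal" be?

"wenal" has 2 vowels. The stems with 2 vowels (hukdib → hukdbul, fifus → fifsul, gewet → gewtul) delete the last vowel and add -ul.
The other pattern: stems with 3 vowels add -al.
So wenal → wenlul.

wenlul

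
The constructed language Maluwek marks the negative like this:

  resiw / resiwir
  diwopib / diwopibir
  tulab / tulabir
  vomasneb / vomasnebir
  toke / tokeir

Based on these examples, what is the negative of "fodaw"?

fodawir

Every pair shown (resiw → resiwir, diwopib → diwopibir, tulab → tulabir, …) follows the same rule: add -ir.
So fodaw → fodawir.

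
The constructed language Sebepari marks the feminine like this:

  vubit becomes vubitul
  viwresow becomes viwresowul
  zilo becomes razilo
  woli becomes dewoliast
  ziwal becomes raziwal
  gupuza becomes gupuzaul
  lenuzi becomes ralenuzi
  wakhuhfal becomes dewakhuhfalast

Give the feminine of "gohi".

"gohi" begins with g-. The one such stem in the data (gupuza → gupuzaul) adds -ul, so the same rule applies.
The other patterns: stems beginning with l- or z- add the prefix ra-; stems beginning with w- add de- … -ast around the stem.
So gohi → gohiul.

gohiul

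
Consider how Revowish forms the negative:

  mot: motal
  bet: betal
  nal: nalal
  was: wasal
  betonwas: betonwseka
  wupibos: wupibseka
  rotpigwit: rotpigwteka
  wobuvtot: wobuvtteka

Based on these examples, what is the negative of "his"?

hisal

was and betonwas both end in -s yet inflect differently (wasal, betonwseka), so the final letter is not what conditions the rule; the number of vowels is.
"his" has 1 vowel. The stems with 1 vowel (mot → motal, bet → betal, nal → nalal) add -al.
So his → hisal.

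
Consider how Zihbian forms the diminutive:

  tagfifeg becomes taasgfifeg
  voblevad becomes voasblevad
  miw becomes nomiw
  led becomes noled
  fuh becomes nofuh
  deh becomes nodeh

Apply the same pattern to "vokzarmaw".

voaskzarmaw

"vokzarmaw" has 3 vowels. The stems with 3 vowels (tagfifeg → taasgfifeg, voblevad → voasblevad) insert -as- after the first vowel.
The other pattern: stems with 1 vowel add the prefix no-.
So vokzarmaw → voaskzarmaw.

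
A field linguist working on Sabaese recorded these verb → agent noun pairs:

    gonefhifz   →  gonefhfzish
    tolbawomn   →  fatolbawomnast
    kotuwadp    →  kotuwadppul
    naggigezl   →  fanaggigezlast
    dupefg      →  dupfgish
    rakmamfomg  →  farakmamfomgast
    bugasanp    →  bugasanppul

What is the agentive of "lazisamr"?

dupefg and rakmamfomg both end in -g yet inflect differently (dupfgish, farakmamfomgast), so the final letter is not what conditions the rule; the second-to-last letter is.
"lazisamr" has second-to-last letter 'm'. The stems whose second-to-last letter is 'm' (tolbawomn → fatolbawomnast, rakmamfomg → farakmamfomgast) add fa- … -ast around the stem.
The other patterns: stems whose second-to-last letter is 'd' or 'n' double the final consonant and add -ul; stems whose second-to-last letter is 'f' delete the last vowel and add -ish.
So lazisamr → falazisamrast.

falazisamrast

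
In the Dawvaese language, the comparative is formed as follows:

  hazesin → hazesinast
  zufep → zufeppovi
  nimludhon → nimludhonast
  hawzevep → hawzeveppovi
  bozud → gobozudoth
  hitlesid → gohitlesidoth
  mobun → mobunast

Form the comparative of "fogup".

foguppovi

"fogup" ends in -p. The stems ending in -p (hawzevep → hawzeveppovi, zufep → zufeppovi) double the final consonant and add -ovi.
The other patterns: stems ending in -n add -ast; stems ending in -d add go- … -oth around the stem.
So fogup → foguppovi.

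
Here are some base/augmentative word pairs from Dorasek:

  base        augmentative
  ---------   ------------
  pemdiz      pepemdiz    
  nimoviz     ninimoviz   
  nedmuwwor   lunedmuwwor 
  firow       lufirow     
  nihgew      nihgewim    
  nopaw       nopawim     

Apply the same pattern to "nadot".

firow and nihgew both end in -w yet inflect differently (lufirow, nihgewim), so the final letter is not what conditions the rule; the last vowel is.
"nadot" has last vowel 'o'. The stems whose last vowel is 'o' (nedmuwwor → lunedmuwwor, firow → lufirow) add the prefix lu-.
So nadot → lunadot.

lunadot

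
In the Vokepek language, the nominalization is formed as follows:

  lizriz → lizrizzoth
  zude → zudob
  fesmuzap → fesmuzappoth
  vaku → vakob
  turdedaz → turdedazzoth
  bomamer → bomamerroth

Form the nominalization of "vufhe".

vufhob

zude and bomamer both have last vowel 'e' yet inflect differently (zudob, bomamerroth), so the last vowel is not what conditions the rule; whether the stem ends in a vowel or a consonant is.
"vufhe" ends in a vowel. The stems ending in a vowel (zude → zudob, vaku → vakob) drop the final letter and add -ob.
So vufhe → vufhob.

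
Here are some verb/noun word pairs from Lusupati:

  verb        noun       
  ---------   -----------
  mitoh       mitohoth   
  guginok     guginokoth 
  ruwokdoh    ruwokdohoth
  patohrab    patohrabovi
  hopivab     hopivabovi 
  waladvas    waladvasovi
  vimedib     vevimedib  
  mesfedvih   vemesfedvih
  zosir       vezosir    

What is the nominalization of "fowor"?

foworoth

patohrab and vimedib both end in -b yet inflect differently (patohrabovi, vevimedib), so the final letter is not what conditions the rule; the last vowel is.
"fowor" has last vowel 'o'. The stems whose last vowel is 'o' (mitoh → mitohoth, guginok → guginokoth, ruwokdoh → ruwokdohoth) add -oth.
So fowor → foworoth.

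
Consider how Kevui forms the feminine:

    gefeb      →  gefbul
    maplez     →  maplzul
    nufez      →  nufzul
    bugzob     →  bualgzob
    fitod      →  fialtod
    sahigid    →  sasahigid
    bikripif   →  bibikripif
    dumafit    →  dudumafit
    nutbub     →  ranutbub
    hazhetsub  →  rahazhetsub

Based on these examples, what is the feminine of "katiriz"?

gefeb and bugzob both end in -b yet inflect differently (gefbul, bualgzob), so the final letter is not what conditions the rule; the last vowel is.
"katiriz" has last vowel 'i'. The stems whose last vowel is 'i' (sahigid → sasahigid, bikripif → bibikripif, dumafit → dudumafit) repeat the first consonant+vowel as a prefix.
So katiriz → kakatiriz.

kakatiriz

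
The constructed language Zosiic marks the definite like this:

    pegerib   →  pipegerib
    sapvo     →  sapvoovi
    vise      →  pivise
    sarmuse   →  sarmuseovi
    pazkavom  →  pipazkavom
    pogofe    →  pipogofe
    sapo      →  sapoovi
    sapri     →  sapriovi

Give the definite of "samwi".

"samwi" begins with s-. The stems beginning with s- (sapvo → sapvoovi, sapri → sapriovi, sarmuse → sarmuseovi) add -ovi.
So samwi → samwiovi.

samwiovi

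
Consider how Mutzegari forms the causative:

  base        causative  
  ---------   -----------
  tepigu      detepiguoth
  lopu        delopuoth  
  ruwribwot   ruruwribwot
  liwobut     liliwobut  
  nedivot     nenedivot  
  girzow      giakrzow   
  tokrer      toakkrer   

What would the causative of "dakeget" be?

dadakeget

"dakeget" ends in -t. The stems ending in -t (ruwribwot → ruruwribwot, liwobut → liliwobut, nedivot → nenedivot) repeat the first consonant+vowel as a prefix.
The other patterns: stems ending in -u add de- … -oth around the stem; stems ending in -r or -w insert -ak- after the first vowel.
So dakeget → dadakeget.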